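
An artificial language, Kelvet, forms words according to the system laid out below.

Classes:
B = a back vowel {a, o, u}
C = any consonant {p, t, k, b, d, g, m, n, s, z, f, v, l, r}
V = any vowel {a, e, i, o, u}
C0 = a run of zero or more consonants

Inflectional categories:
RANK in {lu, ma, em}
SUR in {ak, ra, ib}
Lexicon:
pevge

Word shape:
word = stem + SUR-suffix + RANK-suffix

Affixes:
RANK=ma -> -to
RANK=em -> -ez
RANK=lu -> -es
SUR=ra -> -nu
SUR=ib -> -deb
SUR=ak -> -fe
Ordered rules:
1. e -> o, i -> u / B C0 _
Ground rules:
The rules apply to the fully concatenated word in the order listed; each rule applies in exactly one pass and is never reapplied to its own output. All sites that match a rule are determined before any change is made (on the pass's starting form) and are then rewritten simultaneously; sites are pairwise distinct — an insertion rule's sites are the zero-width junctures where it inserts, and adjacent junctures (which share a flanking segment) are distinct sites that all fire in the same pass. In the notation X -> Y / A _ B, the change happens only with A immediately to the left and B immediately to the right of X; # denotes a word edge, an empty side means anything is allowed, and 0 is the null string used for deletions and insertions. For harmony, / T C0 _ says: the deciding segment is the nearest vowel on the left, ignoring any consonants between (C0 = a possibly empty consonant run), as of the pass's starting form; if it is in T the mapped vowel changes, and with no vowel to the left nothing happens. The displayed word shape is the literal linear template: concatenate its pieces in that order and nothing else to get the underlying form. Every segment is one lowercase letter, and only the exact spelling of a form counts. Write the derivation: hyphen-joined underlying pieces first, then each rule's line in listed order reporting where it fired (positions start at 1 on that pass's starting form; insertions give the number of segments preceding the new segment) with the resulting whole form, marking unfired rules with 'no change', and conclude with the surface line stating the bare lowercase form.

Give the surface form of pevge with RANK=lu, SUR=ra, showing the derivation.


underlying: pevge-nu-es
1. e -> o, i -> u / B C0 _: fires at position(s) 8: pevgenuos
surface: pevgenuos


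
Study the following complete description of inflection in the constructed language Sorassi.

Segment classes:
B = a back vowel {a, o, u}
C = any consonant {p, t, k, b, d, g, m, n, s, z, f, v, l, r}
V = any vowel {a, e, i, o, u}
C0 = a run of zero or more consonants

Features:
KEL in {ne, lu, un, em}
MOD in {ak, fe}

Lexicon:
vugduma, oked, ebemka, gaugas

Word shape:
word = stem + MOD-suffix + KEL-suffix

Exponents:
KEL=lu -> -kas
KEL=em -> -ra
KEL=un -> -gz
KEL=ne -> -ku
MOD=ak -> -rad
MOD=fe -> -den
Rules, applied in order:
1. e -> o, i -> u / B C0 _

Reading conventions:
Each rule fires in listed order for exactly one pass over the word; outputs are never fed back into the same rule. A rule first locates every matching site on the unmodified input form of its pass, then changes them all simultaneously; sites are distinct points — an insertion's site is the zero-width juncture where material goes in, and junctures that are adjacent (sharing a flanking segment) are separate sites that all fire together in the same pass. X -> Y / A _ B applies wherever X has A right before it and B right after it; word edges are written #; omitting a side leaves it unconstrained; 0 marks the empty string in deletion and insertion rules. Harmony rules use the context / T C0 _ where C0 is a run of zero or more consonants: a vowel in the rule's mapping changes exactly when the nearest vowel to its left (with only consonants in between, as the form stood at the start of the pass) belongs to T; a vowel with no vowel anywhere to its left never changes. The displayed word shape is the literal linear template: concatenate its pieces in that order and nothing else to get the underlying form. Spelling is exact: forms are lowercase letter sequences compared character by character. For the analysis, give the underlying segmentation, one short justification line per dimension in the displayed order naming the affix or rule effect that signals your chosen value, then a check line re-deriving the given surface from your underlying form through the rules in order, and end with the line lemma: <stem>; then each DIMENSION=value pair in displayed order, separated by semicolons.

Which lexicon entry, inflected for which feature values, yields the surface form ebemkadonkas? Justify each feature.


underlying: ebemka-den-kas
KEL=lu - signalled by the affix -kas
MOD=fe - signalled by the affix -den
check: ebemkadenkas -> ebemkadonkas
lemma: ebemka; KEL=lu; MOD=fe


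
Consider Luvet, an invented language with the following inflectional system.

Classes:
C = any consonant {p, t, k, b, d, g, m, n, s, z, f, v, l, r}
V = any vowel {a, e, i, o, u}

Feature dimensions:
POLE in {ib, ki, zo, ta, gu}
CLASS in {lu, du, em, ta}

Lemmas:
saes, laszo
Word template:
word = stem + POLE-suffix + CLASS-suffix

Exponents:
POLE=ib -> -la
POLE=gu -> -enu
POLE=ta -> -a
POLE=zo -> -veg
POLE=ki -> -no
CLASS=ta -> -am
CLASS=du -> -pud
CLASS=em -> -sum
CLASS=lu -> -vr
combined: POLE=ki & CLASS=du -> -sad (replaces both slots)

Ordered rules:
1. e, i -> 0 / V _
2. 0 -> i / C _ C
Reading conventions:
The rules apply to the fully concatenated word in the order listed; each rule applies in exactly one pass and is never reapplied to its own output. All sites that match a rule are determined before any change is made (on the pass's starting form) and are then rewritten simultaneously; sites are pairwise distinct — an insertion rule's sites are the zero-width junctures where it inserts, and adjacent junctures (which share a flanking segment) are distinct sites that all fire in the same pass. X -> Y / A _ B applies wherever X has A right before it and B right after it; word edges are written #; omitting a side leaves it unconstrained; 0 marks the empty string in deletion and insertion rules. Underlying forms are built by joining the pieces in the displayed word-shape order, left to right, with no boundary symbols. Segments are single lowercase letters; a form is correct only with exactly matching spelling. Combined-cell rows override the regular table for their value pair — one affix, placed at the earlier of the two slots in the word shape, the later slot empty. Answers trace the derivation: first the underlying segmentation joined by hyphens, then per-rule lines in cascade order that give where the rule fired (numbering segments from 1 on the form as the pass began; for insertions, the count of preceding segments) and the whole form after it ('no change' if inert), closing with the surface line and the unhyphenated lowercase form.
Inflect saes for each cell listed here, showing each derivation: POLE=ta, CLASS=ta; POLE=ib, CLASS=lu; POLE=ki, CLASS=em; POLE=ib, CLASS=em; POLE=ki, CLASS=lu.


cell POLE=ta, CLASS=ta:
underlying: saes-a-am
1. e, i -> 0 / V _: fires at position(s) 3: sasaam
2. 0 -> i / C _ C: no change
surface: sasaam

cell POLE=ib, CLASS=lu:
underlying: saes-la-vr
1. e, i -> 0 / V _: fires at position(s) 3: saslavr
2. 0 -> i / C _ C: inserts after position(s) 3, 6: sasilavir
surface: sasilavir

cell POLE=ki, CLASS=em:
underlying: saes-no-sum
1. e, i -> 0 / V _: fires at position(s) 3: sasnosum
2. 0 -> i / C _ C: inserts after position(s) 3: sasinosum
surface: sasinosum

cell POLE=ib, CLASS=em:
underlying: saes-la-sum
1. e, i -> 0 / V _: fires at position(s) 3: saslasum
2. 0 -> i / C _ C: inserts after position(s) 3: sasilasum
surface: sasilasum

cell POLE=ki, CLASS=lu:
underlying: saes-no-vr
1. e, i -> 0 / V _: fires at position(s) 3: sasnovr
2. 0 -> i / C _ C: inserts after position(s) 3, 6: sasinovir
surface: sasinovir


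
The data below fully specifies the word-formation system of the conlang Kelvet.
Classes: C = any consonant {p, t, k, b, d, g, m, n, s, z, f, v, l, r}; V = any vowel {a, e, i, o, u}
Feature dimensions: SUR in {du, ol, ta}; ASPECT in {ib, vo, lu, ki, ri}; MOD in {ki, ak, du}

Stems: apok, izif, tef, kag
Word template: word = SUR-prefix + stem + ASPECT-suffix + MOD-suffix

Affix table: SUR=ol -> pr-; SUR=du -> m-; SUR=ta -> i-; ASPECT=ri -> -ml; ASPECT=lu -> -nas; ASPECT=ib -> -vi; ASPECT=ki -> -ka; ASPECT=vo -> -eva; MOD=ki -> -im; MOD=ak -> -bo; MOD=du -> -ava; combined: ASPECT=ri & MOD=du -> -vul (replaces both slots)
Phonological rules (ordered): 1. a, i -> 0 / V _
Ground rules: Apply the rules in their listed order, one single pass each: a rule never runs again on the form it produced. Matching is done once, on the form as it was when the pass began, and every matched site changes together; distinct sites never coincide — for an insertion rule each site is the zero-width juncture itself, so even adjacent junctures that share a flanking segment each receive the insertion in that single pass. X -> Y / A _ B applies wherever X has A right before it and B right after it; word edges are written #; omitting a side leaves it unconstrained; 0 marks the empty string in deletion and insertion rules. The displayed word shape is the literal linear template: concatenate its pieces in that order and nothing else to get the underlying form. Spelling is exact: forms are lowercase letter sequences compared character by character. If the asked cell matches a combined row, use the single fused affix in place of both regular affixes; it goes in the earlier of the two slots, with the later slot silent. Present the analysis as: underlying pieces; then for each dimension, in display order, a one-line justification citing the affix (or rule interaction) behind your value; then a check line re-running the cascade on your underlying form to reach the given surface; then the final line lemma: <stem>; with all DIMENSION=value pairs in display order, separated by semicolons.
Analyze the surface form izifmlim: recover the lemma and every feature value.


underlying: i-izif-ml-im
SUR=ta - signalled by the affix i-
ASPECT=ri - signalled by the affix -ml
MOD=ki - signalled by the affix -im
check: iizifmlim -> izifmlim
lemma: izif; SUR=ta; ASPECT=ri; MOD=ki


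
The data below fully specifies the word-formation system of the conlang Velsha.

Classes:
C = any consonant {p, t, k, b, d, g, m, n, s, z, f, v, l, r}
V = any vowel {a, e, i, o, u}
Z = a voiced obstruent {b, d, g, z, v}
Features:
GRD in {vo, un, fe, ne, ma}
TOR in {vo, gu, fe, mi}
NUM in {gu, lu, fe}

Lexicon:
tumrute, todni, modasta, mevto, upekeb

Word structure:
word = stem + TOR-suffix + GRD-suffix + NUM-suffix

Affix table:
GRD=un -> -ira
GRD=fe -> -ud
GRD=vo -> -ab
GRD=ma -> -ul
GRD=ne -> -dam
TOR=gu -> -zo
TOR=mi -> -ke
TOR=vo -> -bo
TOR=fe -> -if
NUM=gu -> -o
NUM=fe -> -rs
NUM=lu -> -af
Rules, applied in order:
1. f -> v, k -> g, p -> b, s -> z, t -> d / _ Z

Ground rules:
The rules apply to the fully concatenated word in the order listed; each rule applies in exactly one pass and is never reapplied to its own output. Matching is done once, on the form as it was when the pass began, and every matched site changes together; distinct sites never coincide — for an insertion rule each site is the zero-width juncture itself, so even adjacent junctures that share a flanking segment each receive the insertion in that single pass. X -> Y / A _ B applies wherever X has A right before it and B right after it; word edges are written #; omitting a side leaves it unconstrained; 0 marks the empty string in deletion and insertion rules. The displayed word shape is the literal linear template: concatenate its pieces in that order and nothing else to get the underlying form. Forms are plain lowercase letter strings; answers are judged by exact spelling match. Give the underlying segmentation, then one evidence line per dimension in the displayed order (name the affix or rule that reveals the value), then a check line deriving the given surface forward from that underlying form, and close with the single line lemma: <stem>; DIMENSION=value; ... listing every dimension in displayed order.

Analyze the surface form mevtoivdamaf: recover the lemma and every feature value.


underlying: mevto-if-dam-af
GRD=ne - signalled by the affix -dam
TOR=fe - signalled by the affix -if
NUM=lu - signalled by the affix -af
check: mevtoifdamaf -> mevtoivdamaf
lemma: mevto; GRD=ne; TOR=fe; NUM=lu


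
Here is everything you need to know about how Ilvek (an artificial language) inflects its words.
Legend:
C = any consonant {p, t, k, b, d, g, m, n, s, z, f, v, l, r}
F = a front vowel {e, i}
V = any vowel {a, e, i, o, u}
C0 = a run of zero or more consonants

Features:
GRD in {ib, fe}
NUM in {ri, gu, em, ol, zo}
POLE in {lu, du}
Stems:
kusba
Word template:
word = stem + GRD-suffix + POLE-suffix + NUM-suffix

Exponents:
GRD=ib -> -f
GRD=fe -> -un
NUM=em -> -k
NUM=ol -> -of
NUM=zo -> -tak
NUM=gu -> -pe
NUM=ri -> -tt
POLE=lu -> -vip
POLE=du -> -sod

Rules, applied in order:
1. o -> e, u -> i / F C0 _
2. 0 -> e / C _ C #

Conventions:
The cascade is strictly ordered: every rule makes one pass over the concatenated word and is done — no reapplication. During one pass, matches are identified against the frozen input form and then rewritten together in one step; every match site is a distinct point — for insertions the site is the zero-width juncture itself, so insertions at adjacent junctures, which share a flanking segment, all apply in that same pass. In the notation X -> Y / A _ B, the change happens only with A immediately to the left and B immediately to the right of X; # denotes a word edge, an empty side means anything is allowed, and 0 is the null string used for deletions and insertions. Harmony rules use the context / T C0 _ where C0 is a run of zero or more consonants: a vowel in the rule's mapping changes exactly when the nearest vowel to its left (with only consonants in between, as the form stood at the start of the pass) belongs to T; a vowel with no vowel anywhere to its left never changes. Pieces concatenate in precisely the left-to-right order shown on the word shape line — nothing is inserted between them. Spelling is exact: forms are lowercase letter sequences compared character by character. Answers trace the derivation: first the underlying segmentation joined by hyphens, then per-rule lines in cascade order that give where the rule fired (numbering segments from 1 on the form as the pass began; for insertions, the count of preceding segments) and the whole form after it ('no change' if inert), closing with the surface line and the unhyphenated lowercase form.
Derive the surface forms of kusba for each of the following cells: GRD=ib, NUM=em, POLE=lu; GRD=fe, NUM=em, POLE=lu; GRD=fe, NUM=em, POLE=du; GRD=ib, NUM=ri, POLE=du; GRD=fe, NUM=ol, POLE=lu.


cell GRD=ib, NUM=em, POLE=lu:
underlying: kusba-f-vip-k
1. o -> e, u -> i / F C0 _: no change
2. 0 -> e / C _ C #: inserts after position(s) 9: kusbafvipek
surface: kusbafvipek

cell GRD=fe, NUM=em, POLE=lu:
underlying: kusba-un-vip-k
1. o -> e, u -> i / F C0 _: no change
2. 0 -> e / C _ C #: inserts after position(s) 10: kusbaunvipek
surface: kusbaunvipek

cell GRD=fe, NUM=em, POLE=du:
underlying: kusba-un-sod-k
1. o -> e, u -> i / F C0 _: no change
2. 0 -> e / C _ C #: inserts after position(s) 10: kusbaunsodek
surface: kusbaunsodek

cell GRD=ib, NUM=ri, POLE=du:
underlying: kusba-f-sod-tt
1. o -> e, u -> i / F C0 _: no change
2. 0 -> e / C _ C #: inserts after position(s) 10: kusbafsodtet
surface: kusbafsodtet

cell GRD=fe, NUM=ol, POLE=lu:
underlying: kusba-un-vip-of
1. o -> e, u -> i / F C0 _: fires at position(s) 11: kusbaunvipef
2. 0 -> e / C _ C #: no change
surface: kusbaunvipef


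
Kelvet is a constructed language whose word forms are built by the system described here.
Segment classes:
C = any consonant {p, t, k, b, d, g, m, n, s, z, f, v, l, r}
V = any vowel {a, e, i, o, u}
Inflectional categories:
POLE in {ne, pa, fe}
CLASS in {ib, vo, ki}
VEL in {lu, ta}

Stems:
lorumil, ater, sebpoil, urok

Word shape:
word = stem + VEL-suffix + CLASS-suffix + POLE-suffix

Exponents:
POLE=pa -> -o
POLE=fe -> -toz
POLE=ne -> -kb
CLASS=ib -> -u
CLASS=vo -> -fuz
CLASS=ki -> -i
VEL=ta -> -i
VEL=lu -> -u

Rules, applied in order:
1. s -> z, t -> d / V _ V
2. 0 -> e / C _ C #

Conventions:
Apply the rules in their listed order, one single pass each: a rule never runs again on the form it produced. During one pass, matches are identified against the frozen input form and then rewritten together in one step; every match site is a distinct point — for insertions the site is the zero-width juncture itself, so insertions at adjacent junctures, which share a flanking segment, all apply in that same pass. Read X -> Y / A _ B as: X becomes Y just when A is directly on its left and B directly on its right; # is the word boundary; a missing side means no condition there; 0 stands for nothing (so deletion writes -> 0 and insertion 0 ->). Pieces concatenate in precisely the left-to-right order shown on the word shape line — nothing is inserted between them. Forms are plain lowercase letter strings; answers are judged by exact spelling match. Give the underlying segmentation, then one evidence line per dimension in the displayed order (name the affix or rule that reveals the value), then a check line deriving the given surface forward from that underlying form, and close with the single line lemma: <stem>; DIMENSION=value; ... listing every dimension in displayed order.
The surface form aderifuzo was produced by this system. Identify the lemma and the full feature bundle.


underlying: ater-i-fuz-o
POLE=pa - signalled by the affix -o
CLASS=vo - signalled by the affix -fuz
VEL=ta - signalled by the affix -i
check: aterifuzo -> aderifuzo -> aderifuzo
lemma: ater; POLE=pa; CLASS=vo; VEL=ta


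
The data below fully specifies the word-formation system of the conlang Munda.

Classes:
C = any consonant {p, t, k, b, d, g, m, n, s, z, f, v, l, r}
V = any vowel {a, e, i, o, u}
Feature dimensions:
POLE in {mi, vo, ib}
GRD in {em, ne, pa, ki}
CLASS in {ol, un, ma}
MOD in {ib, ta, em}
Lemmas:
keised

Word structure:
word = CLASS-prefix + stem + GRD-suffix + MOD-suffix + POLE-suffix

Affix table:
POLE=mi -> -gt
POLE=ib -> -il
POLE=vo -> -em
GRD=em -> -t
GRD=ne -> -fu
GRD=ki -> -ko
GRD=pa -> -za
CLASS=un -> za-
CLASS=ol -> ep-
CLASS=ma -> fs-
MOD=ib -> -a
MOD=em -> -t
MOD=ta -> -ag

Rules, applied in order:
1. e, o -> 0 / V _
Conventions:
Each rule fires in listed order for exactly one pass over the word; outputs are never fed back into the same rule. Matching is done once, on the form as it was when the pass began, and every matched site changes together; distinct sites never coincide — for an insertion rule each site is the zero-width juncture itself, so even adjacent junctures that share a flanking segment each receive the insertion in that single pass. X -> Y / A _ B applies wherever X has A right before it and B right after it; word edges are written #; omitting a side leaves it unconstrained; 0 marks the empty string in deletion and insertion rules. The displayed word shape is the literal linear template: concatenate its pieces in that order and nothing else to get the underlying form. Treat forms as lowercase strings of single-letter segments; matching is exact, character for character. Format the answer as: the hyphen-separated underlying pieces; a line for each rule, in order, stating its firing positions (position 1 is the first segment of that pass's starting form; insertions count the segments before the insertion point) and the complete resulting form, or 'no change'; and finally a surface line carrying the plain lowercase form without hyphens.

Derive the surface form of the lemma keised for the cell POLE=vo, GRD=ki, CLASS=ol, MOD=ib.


underlying: ep-keised-ko-a-em
1. e, o -> 0 / V _: fires at position(s) 12: epkeisedkoam
surface: epkeisedkoam


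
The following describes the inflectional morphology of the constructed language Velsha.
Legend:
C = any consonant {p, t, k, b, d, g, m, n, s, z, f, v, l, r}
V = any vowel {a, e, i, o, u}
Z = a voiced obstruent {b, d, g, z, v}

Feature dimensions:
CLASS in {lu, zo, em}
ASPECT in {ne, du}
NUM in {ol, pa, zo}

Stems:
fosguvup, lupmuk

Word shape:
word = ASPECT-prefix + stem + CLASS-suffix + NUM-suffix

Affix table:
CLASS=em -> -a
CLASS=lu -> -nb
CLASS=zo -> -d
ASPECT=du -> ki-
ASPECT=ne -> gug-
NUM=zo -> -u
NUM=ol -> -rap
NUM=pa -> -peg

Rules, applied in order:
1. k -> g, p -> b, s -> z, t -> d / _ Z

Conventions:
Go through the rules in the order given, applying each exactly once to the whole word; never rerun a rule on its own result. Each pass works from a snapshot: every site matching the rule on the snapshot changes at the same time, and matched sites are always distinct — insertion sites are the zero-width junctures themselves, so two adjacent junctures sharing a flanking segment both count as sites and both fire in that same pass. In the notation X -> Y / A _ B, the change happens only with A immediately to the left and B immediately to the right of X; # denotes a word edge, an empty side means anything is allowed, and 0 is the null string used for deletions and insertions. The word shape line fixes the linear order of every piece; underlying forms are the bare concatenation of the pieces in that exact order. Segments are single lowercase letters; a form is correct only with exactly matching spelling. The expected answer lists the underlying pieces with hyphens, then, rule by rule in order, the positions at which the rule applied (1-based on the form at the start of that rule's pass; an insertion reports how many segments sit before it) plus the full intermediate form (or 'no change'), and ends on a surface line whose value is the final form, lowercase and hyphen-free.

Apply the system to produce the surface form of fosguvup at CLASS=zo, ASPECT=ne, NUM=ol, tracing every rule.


underlying: gug-fosguvup-d-rap
1. k -> g, p -> b, s -> z, t -> d / _ Z: fires at position(s) 6, 11: gugfozguvubdrap
surface: gugfozguvubdrap


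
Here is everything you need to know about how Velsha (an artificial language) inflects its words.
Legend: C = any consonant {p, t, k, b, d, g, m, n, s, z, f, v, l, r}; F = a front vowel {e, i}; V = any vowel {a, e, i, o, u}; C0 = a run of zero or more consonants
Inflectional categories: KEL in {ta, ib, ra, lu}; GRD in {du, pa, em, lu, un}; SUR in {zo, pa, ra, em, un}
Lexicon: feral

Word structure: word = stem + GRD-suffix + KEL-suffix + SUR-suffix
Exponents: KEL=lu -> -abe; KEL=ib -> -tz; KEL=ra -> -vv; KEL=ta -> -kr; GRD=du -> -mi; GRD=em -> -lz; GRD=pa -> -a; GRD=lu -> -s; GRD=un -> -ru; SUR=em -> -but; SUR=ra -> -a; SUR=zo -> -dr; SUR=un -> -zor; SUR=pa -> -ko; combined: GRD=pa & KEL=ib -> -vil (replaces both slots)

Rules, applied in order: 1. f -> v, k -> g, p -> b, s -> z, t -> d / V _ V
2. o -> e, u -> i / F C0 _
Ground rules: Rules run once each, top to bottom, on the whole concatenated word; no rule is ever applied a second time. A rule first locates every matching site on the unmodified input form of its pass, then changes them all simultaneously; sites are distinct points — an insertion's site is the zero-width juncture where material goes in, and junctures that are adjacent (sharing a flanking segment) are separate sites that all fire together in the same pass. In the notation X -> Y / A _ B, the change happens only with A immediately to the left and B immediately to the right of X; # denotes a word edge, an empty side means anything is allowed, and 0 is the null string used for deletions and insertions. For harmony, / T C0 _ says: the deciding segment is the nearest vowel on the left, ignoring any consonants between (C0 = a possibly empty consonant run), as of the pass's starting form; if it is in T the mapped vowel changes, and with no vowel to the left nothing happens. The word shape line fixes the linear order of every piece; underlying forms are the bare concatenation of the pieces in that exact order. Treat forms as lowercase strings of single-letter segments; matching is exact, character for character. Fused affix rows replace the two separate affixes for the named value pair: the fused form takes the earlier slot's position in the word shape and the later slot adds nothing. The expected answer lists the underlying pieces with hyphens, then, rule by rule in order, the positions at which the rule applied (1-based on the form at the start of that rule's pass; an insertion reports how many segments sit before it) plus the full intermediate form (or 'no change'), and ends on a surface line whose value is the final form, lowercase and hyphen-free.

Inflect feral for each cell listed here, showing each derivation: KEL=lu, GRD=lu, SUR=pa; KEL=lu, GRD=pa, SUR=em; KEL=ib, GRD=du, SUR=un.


cell KEL=lu, GRD=lu, SUR=pa:
underlying: feral-s-abe-ko
1. f -> v, k -> g, p -> b, s -> z, t -> d / V _ V: fires at position(s) 10: feralsabego
2. o -> e, u -> i / F C0 _: fires at position(s) 11: feralsabege
surface: feralsabege

cell KEL=lu, GRD=pa, SUR=em:
underlying: feral-a-abe-but
1. f -> v, k -> g, p -> b, s -> z, t -> d / V _ V: no change
2. o -> e, u -> i / F C0 _: fires at position(s) 11: feralaabebit
surface: feralaabebit

cell KEL=ib, GRD=du, SUR=un:
underlying: feral-mi-tz-zor
1. f -> v, k -> g, p -> b, s -> z, t -> d / V _ V: no change
2. o -> e, u -> i / F C0 _: fires at position(s) 11: feralmitzzer
surface: feralmitzzer


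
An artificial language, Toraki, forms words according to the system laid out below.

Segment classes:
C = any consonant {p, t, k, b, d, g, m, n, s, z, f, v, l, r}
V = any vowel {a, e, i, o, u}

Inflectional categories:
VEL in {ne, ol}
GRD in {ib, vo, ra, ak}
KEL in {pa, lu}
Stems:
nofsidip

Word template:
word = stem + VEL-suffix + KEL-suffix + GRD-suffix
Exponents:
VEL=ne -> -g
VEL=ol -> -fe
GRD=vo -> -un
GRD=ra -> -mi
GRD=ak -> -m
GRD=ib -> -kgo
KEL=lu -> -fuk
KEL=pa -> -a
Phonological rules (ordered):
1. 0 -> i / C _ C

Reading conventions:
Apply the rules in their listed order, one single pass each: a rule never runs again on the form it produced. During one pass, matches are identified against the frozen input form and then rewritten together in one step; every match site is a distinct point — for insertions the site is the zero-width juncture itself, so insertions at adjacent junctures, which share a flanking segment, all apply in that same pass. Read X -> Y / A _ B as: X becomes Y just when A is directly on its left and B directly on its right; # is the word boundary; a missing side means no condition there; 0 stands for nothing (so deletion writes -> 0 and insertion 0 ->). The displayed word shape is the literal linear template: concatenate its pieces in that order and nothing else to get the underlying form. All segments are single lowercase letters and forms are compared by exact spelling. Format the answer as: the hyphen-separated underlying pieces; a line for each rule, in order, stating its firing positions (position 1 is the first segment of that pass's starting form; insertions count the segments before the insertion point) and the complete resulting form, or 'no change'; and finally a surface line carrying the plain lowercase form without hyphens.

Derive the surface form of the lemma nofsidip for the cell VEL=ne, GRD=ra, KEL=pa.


underlying: nofsidip-g-a-mi
1. 0 -> i / C _ C: inserts after position(s) 3, 8: nofisidipigami
surface: nofisidipigami


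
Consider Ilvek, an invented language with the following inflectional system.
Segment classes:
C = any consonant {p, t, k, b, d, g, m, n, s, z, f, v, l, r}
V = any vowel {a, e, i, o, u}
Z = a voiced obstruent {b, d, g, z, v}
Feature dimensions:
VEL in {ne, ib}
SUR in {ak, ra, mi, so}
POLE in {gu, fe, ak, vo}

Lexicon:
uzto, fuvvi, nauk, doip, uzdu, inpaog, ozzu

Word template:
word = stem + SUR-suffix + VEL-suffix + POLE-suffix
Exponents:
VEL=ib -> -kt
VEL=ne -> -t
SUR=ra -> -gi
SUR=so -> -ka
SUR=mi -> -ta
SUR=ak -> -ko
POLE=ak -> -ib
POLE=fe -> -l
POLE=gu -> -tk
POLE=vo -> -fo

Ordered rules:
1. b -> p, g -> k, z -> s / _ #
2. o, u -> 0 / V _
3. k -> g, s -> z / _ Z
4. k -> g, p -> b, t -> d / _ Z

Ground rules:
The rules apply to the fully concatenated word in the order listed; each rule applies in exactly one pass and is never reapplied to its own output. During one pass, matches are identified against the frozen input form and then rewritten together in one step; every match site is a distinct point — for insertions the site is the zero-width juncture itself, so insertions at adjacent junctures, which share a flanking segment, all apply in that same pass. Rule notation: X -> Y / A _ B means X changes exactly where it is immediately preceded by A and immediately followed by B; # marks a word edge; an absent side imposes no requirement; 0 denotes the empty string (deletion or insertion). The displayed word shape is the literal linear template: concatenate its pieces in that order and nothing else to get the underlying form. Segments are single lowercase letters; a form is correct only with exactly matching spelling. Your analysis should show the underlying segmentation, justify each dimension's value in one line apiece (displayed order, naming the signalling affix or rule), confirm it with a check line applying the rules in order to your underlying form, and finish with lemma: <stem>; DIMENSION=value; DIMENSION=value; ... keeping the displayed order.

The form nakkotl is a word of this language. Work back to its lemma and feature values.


underlying: nauk-ko-t-l
VEL=ne - signalled by the affix -t
SUR=ak - signalled by the affix -ko
POLE=fe - signalled by the affix -l
check: naukkotl -> naukkotl -> nakkotl -> nakkotl -> nakkotl
lemma: nauk; VEL=ne; SUR=ak; POLE=fe


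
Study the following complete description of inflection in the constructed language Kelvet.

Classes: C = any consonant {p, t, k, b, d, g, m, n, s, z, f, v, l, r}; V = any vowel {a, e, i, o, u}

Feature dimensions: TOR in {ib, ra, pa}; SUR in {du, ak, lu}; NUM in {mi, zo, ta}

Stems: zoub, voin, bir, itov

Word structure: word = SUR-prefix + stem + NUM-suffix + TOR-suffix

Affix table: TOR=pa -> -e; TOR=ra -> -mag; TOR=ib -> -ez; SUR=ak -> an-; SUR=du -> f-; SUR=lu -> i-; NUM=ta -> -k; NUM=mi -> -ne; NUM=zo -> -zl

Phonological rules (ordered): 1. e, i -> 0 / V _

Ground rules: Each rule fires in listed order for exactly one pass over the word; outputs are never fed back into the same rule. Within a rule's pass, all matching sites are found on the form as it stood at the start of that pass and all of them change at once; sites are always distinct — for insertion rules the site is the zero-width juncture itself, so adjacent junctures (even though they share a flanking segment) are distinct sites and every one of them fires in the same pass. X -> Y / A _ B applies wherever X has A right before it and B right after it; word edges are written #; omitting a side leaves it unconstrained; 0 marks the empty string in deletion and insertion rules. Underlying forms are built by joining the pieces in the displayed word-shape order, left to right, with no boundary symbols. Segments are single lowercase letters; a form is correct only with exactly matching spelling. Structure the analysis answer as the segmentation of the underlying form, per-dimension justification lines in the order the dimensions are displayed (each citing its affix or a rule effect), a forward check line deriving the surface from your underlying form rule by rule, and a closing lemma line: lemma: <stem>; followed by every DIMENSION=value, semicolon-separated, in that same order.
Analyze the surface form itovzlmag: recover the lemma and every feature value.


underlying: i-itov-zl-mag
TOR=ra - signalled by the affix -mag
SUR=lu - signalled by the affix i-
NUM=zo - signalled by the affix -zl
check: iitovzlmag -> itovzlmag
lemma: itov; TOR=ra; SUR=lu; NUM=zo


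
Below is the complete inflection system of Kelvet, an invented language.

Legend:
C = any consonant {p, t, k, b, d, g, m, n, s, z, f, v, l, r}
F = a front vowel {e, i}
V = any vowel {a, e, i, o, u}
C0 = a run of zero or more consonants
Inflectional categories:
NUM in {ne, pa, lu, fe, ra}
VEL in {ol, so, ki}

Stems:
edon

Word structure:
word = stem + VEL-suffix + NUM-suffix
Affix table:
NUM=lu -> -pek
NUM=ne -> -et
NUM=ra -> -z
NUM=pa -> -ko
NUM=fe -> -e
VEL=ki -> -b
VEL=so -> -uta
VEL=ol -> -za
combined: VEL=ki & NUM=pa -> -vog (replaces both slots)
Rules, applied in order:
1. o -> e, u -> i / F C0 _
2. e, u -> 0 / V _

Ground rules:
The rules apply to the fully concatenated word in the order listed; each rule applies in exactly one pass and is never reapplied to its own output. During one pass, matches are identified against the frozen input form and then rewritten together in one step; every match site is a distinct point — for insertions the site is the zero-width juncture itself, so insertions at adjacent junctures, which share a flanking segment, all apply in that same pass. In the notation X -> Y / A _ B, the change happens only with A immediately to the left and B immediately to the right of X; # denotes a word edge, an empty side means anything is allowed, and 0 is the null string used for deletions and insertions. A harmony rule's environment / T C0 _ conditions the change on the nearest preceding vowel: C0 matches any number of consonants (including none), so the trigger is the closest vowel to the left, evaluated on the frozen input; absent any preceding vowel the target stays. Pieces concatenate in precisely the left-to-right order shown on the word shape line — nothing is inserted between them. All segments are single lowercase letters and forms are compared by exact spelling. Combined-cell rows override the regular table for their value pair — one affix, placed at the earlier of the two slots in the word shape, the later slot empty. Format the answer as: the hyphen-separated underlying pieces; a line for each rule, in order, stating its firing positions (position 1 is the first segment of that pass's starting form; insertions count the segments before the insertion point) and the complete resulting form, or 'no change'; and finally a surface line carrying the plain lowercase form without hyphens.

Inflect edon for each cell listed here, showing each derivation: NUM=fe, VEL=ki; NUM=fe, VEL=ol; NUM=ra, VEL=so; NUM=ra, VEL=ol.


cell NUM=fe, VEL=ki:
underlying: edon-b-e
1. o -> e, u -> i / F C0 _: fires at position(s) 3: edenbe
2. e, u -> 0 / V _: no change
surface: edenbe

cell NUM=fe, VEL=ol:
underlying: edon-za-e
1. o -> e, u -> i / F C0 _: fires at position(s) 3: edenzae
2. e, u -> 0 / V _: fires at position(s) 7: edenza
surface: edenza

cell NUM=ra, VEL=so:
underlying: edon-uta-z
1. o -> e, u -> i / F C0 _: fires at position(s) 3: edenutaz
2. e, u -> 0 / V _: no change
surface: edenutaz

cell NUM=ra, VEL=ol:
underlying: edon-za-z
1. o -> e, u -> i / F C0 _: fires at position(s) 3: edenzaz
2. e, u -> 0 / V _: no change
surface: edenzaz


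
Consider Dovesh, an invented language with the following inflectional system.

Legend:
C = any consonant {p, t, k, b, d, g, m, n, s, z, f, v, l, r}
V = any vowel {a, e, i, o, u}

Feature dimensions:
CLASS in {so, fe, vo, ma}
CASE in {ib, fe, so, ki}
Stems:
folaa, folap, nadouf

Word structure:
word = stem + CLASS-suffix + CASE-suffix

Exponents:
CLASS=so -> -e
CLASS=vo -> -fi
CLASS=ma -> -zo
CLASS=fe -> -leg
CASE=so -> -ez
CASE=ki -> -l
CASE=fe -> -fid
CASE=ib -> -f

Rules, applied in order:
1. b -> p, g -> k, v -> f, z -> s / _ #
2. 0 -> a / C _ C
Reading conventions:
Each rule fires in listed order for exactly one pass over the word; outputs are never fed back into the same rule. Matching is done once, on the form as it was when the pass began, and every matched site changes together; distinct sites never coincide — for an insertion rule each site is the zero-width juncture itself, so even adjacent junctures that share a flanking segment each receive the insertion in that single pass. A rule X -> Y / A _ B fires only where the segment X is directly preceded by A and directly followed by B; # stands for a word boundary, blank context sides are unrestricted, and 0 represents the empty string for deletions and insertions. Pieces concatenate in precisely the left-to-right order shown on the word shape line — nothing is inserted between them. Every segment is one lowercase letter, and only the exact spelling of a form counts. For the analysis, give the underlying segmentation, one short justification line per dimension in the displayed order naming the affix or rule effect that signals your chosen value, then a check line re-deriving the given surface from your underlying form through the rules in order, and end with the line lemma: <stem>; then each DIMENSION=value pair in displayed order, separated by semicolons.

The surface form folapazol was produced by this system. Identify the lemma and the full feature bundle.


underlying: folap-zo-l
CLASS=ma - signalled by the affix -zo
CASE=ki - signalled by the affix -l
check: folapzol -> folapzol -> folapazol
lemma: folap; CLASS=ma; CASE=ki


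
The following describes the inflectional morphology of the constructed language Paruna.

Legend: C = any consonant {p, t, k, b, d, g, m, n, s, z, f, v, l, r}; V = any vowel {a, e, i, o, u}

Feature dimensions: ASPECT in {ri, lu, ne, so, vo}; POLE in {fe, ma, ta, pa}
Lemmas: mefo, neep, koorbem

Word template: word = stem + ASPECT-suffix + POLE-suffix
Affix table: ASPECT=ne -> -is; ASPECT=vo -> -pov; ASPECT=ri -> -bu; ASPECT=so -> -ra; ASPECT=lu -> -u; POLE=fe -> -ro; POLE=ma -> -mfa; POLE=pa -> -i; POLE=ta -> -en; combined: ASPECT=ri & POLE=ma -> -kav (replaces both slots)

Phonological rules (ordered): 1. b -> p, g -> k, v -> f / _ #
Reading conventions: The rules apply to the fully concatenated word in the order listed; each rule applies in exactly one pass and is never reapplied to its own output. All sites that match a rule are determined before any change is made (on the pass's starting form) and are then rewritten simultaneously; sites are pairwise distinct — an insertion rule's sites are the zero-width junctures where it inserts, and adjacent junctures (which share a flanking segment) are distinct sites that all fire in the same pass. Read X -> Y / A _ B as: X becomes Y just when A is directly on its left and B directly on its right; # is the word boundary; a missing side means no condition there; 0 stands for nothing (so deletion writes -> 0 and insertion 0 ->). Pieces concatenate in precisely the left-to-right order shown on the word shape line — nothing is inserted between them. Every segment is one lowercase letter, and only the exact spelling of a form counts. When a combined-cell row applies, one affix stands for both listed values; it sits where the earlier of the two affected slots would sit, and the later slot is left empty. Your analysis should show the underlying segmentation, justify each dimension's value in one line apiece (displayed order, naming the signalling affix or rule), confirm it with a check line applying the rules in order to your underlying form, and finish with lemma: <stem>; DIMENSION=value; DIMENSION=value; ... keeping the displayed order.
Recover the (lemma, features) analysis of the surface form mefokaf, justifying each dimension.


underlying: mefo-kav
ASPECT=ri - signalled by the combined affix row
POLE=ma - signalled by the combined affix row
check: mefokav -> mefokaf
lemma: mefo; ASPECT=ri; POLE=ma


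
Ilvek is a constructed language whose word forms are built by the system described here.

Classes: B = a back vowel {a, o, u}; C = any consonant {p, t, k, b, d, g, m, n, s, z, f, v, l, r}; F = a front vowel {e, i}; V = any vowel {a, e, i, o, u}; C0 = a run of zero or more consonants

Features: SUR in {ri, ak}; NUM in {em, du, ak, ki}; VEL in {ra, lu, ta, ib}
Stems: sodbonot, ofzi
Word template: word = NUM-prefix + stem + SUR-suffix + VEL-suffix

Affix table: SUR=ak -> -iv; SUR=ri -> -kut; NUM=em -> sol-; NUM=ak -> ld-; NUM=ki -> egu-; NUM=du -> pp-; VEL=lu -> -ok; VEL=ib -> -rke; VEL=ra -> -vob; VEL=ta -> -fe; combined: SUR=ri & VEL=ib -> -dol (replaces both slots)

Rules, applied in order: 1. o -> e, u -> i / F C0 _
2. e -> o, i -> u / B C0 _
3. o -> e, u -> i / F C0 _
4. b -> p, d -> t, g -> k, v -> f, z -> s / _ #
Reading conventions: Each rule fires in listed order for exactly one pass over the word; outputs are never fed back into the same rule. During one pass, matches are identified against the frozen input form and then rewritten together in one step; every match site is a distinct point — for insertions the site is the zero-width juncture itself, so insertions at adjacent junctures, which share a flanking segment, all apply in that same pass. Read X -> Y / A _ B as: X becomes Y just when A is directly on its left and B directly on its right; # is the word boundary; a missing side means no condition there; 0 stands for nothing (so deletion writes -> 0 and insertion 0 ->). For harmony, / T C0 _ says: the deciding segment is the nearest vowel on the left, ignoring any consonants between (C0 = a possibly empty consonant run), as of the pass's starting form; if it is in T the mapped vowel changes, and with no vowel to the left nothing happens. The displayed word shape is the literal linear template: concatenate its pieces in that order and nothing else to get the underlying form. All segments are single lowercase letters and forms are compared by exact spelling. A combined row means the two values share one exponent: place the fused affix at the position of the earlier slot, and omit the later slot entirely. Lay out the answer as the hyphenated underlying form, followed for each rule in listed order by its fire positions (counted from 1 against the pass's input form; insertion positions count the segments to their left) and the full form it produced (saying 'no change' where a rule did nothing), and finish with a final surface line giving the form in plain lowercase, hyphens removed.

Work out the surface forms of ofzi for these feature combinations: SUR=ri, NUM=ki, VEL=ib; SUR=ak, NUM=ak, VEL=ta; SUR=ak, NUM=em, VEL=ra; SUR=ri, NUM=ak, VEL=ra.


cell SUR=ri, NUM=ki, VEL=ib:
underlying: egu-ofzi-dol
1. o -> e, u -> i / F C0 _: fires at position(s) 3, 9: egiofzidel
2. e -> o, i -> u / B C0 _: fires at position(s) 7: egiofzudel
3. o -> e, u -> i / F C0 _: fires at position(s) 4: egiefzudel
4. b -> p, d -> t, g -> k, v -> f, z -> s / _ #: no change
surface: egiefzudel

cell SUR=ak, NUM=ak, VEL=ta:
underlying: ld-ofzi-iv-fe
1. o -> e, u -> i / F C0 _: no change
2. e -> o, i -> u / B C0 _: fires at position(s) 6: ldofzuivfe
3. o -> e, u -> i / F C0 _: no change
4. b -> p, d -> t, g -> k, v -> f, z -> s / _ #: no change
surface: ldofzuivfe

cell SUR=ak, NUM=em, VEL=ra:
underlying: sol-ofzi-iv-vob
1. o -> e, u -> i / F C0 _: fires at position(s) 11: solofziivveb
2. e -> o, i -> u / B C0 _: fires at position(s) 7: solofzuivveb
3. o -> e, u -> i / F C0 _: no change
4. b -> p, d -> t, g -> k, v -> f, z -> s / _ #: fires at position(s) 12: solofzuivvep
surface: solofzuivvep

cell SUR=ri, NUM=ak, VEL=ra:
underlying: ld-ofzi-kut-vob
1. o -> e, u -> i / F C0 _: fires at position(s) 8: ldofzikitvob
2. e -> o, i -> u / B C0 _: fires at position(s) 6: ldofzukitvob
3. o -> e, u -> i / F C0 _: fires at position(s) 11: ldofzukitveb
4. b -> p, d -> t, g -> k, v -> f, z -> s / _ #: fires at position(s) 12: ldofzukitvep
surface: ldofzukitvep
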